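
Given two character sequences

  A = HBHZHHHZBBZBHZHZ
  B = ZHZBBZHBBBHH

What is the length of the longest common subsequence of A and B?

9

Pick H [1,2], B [2,5], Z [4,6], H [7,7], B [9,8], B [10,9], B [12,10], H [13,11], H [15,12]; all 9 characters appear in both, in order, and the DP table's final entry dp[16][12] is also 9, so no common subsequence is longer.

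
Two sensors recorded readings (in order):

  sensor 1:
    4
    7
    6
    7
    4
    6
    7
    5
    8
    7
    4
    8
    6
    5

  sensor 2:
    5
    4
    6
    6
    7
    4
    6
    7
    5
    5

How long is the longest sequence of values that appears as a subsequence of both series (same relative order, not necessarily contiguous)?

8

Taking 4 (sensor 1 #1, sensor 2 #2); then 6 (sensor 1 #3, sensor 2 #4); then 7 (sensor 1 #4, sensor 2 #5); then 4 (sensor 1 #5, sensor 2 #6); then 6 (sensor 1 #6, sensor 2 #7); then 7 (sensor 1 #7, sensor 2 #8); then 5 (sensor 1 #8, sensor 2 #9); then 5 (sensor 1 #14, sensor 2 #10) gives a common subsequence of length 8. dp[14][10] = 8 confirms this is the maximum.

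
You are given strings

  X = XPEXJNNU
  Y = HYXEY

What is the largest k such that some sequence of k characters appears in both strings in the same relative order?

2

Let dp[i][j] be the LCS length of the first i characters of X and the first j characters of Y. dp[i][j] = dp[i-1][j-1]+1 when the i-th and j-th characters match, else max(dp[i-1][j], dp[i][j-1]).
    ·  H  Y  X  E  Y
 ·  0  0  0  0  0  0
 X  0  0  0  1  1  1
 P  0  0  0  1  1  1
 E  0  0  0  1  2  2
 X  0  0  0  1  2  2
 J  0  0  0  1  2  2
 N  0  0  0  1  2  2
 N  0  0  0  1  2  2
 U  0  0  0  1  2  2
dp[8][5] = 2. One LCS (by backtracking along matches): XE.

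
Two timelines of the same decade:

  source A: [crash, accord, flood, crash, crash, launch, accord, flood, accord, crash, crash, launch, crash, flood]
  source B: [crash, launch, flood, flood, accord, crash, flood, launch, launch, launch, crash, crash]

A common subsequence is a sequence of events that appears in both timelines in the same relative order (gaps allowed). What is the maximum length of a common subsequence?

Taking crash [1,1], flood [3,3], flood [8,4], accord [9,5], crash [10,6], crash [11,11], crash [13,12] gives a common subsequence of length 7. The LCS DP gives dp[14][12] = 7, so this is optimal.

7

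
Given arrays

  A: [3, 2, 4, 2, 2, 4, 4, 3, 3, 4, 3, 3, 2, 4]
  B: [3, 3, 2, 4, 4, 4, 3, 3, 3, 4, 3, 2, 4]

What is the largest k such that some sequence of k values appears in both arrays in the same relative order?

11

One common subsequence of length 11: 3 at A[1]=B[2], 2 at A[2]=B[3], 4 at A[3]=B[4], 4 at A[6]=B[5], 4 at A[7]=B[6], 3 at A[8]=B[8], 3 at A[9]=B[9], 4 at A[10]=B[10], 3 at A[12]=B[11], 2 at A[13]=B[12], 4 at A[14]=B[13]. dp[14][13] = 11 confirms this is the maximum.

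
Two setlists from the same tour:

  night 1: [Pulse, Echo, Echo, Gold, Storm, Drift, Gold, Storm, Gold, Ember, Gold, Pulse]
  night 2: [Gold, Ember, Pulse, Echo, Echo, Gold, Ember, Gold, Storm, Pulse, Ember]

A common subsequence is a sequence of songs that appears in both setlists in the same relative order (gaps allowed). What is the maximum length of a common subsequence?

7

Taking Pulse [1,3], then Echo [2,4], then Echo [3,5], then Gold [4,6], then Gold [7,8], then Storm [8,9], then Ember [10,11] gives a common subsequence of length 7, and the DP table's final entry dp[12][11] is also 7, so no common subsequence is longer.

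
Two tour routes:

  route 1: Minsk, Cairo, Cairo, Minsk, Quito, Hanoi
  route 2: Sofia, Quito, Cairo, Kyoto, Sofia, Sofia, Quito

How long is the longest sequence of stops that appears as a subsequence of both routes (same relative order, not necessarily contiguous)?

2

Match Cairo (route 1 #2, route 2 #3), then Quito (route 1 #5, route 2 #7) — 2 stops in the same relative order in both. The LCS DP gives dp[6][7] = 2, so this is optimal.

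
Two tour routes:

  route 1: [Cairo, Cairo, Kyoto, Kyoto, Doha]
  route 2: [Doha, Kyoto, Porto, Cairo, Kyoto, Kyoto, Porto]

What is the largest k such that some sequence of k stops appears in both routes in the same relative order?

Match Cairo at route 1[2]=route 2[4], then Kyoto at route 1[3]=route 2[5], then Kyoto at route 1[4]=route 2[6] — 3 stops in the same relative order in both. Since dp[5][7] = 3, nothing longer is possible.

3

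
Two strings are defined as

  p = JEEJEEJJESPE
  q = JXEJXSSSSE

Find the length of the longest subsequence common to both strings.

5

Pick J at p[1]=q[1], E at p[3]=q[3], J at p[4]=q[4], S at p[10]=q[9], E at p[12]=q[10]; all 5 characters appear in both, in order. Since dp[12][10] = 5, nothing longer is possible.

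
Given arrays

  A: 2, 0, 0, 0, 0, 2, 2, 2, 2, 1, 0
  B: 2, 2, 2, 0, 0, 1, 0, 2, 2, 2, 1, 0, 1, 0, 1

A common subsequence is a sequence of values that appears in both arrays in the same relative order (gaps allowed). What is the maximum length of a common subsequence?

9

Taking 2 (A #1, B #3), 0 (A #2, B #4), 0 (A #3, B #5), 0 (A #5, B #7), 2 (A #6, B #8), 2 (A #7, B #9), 2 (A #8, B #10), 1 (A #10, B #13), 0 (A #11, B #14) gives a common subsequence of length 9. Since dp[11][15] = 9, nothing longer is possible.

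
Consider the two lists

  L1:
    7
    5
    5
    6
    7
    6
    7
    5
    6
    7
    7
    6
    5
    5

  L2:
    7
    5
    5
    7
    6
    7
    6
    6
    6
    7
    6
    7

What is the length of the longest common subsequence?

9

Match 7 [1,1], then 5 [2,2], then 5 [3,3], then 6 [4,5], then 7 [5,6], then 6 [6,9], then 7 [7,10], then 6 [9,11], then 7 [11,12] — 9 values in the same relative order in both, and the DP table's final entry dp[14][12] is also 9, so no common subsequence is longer.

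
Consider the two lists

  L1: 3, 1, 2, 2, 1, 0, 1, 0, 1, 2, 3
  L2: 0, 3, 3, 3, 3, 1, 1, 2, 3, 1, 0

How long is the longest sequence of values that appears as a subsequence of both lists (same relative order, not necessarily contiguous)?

5

Taking 3 (L1 #1, L2 #5), then 1 (L1 #2, L2 #7), then 2 (L1 #3, L2 #8), then 1 (L1 #7, L2 #10), then 0 (L1 #8, L2 #11) gives a common subsequence of length 5. dp[11][11] = 5 confirms this is the maximum.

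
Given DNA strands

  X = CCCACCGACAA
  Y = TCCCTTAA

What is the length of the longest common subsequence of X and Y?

5

Let dp[i][j] be the LCS length of the first i bases of X and the first j bases of Y. dp[i][j] = dp[i-1][j-1]+1 when the i-th and j-th bases match, else max(dp[i-1][j], dp[i][j-1]).
    ·  T  C  C  C  T  T  A  A
 ·  0  0  0  0  0  0  0  0  0
 C  0  0  1  1  1  1  1  1  1
 C  0  0  1  2  2  2  2  2  2
 C  0  0  1  2  3  3  3  3  3
 A  0  0  1  2  3  3  3  4  4
 C  0  0  1  2  3  3  3  4  4
 C  0  0  1  2  3  3  3  4  4
 G  0  0  1  2  3  3  3  4  4
 A  0  0  1  2  3  3  3  4  5
 C  0  0  1  2  3  3  3  4  5
 A  0  0  1  2  3  3  3  4  5
 A  0  0  1  2  3  3  3  4  5
dp[11][8] = 5. One LCS (by backtracking along matches): CCCAA.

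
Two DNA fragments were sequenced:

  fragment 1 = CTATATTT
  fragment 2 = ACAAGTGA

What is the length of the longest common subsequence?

One common subsequence of length 4: C [1,2]; then A [3,4]; then T [4,6]; then A [5,8]. dp[8][8] = 4 confirms this is the maximum.

4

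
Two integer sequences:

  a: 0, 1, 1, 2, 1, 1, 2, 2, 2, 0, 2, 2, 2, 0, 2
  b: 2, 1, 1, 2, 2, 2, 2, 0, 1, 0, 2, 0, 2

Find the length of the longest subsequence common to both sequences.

10

Match 1 [2,2]; then 1 [3,3]; then 2 [4,4]; then 2 [7,5]; then 2 [8,6]; then 2 [9,7]; then 0 [10,10]; then 2 [13,11]; then 0 [14,12]; then 2 [15,13] — 10 values in the same relative order in both, and the DP table's final entry dp[15][13] is also 10, so no common subsequence is longer.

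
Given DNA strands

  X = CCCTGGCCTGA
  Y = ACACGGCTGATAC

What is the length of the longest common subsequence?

Pick C at X[1]=Y[2] → C at X[3]=Y[4] → G at X[5]=Y[5] → G at X[6]=Y[6] → C at X[8]=Y[7] → T at X[9]=Y[8] → G at X[10]=Y[9] → A at X[11]=Y[12]; all 8 bases appear in both, in order. dp[11][13] = 8 confirms this is the maximum.

8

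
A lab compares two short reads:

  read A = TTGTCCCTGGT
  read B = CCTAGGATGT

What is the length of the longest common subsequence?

Match C (read A #6, read B #1) → C (read A #7, read B #2) → T (read A #8, read B #3) → G (read A #9, read B #6) → G (read A #10, read B #9) → T (read A #11, read B #10) — 6 bases in the same relative order in both. Since dp[11][10] = 6, nothing longer is possible.

6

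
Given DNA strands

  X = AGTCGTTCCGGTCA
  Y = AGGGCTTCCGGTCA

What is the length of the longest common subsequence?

Match A [1,1] → G [2,4] → C [4,5] → T [6,6] → T [7,7] → C [8,8] → C [9,9] → G [10,10] → G [11,11] → T [12,12] → C [13,13] → A [14,14] — 12 bases in the same relative order in both. Since dp[14][14] = 12, nothing longer is possible.

12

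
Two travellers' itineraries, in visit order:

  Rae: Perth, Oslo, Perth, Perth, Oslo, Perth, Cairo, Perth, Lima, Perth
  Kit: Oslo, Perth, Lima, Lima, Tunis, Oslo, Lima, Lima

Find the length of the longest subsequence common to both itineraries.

4

Match Oslo (Rae #2, Kit #1) → Perth (Rae #3, Kit #2) → Oslo (Rae #5, Kit #6) → Lima (Rae #9, Kit #8) — 4 stops in the same relative order in both. dp[10][8] = 4 confirms this is the maximum.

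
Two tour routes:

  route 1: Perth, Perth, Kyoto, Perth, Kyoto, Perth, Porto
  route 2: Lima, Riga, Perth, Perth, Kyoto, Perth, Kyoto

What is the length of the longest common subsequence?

5

Pick Perth (route 1 #1, route 2 #3), then Perth (route 1 #2, route 2 #4), then Kyoto (route 1 #3, route 2 #5), then Perth (route 1 #4, route 2 #6), then Kyoto (route 1 #5, route 2 #7); all 5 stops appear in both, in order. Since dp[7][7] = 5, nothing longer is possible.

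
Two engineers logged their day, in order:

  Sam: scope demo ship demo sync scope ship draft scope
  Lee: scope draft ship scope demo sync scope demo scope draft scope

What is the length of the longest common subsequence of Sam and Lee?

7

Taking scope (Sam #1, Lee #1), ship (Sam #3, Lee #3), demo (Sam #4, Lee #5), sync (Sam #5, Lee #6), scope (Sam #6, Lee #9), draft (Sam #8, Lee #10), scope (Sam #9, Lee #11) gives a common subsequence of length 7, and the DP table's final entry dp[9][11] is also 7, so no common subsequence is longer.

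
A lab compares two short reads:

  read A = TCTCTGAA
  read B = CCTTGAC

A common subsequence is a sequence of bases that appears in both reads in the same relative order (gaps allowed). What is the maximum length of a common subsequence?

Taking C at read A[2]=read B[2], then T at read A[3]=read B[3], then T at read A[5]=read B[4], then G at read A[6]=read B[5], then A at read A[7]=read B[6] gives a common subsequence of length 5, and the DP table's final entry dp[8][7] is also 5, so no common subsequence is longer.

5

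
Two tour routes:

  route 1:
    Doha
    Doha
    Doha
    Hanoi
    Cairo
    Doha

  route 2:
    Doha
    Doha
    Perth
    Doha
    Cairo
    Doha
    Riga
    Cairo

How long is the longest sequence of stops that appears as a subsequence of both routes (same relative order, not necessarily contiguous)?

5

Match Doha (route 1 #1, route 2 #1), then Doha (route 1 #2, route 2 #2), then Doha (route 1 #3, route 2 #4), then Cairo (route 1 #5, route 2 #5), then Doha (route 1 #6, route 2 #6) — 5 stops in the same relative order in both. Since dp[6][8] = 5, nothing longer is possible.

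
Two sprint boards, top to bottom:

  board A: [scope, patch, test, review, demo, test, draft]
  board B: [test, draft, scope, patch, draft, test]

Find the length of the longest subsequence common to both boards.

Match scope [1,3]; then patch [2,4]; then test [6,6] — 3 tasks in the same relative order in both. dp[7][6] = 3 confirms this is the maximum.

3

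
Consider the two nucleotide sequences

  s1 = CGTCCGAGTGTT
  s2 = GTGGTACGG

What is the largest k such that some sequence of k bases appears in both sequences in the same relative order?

Let dp[i][j] be the LCS length of the first i bases of s1 and the first j bases of s2. dp[i][j] = dp[i-1][j-1]+1 when the i-th and j-th bases match, else max(dp[i-1][j], dp[i][j-1]).
    ·  G  T  G  G  T  A  C  G  G
 ·  0  0  0  0  0  0  0  0  0  0
 C  0  0  0  0  0  0  0  1  1  1
 G  0  1  1  1  1  1  1  1  2  2
 T  0  1  2  2  2  2  2  2  2  2
 C  0  1  2  2  2  2  2  3  3  3
 C  0  1  2  2  2  2  2  3  3  3
 G  0  1  2  3  3  3  3  3  4  4
 A  0  1  2  3  3  3  4  4  4  4
 G  0  1  2  3  4  4  4  4  5  5
 T  0  1  2  3  4  5  5  5  5  5
 G  0  1  2  3  4  5  5  5  6  6
 T  0  1  2  3  4  5  5  5  6  6
 T  0  1  2  3  4  5  5  5  6  6
dp[12][9] = 6. One LCS (by backtracking along matches): GTGAGG.

6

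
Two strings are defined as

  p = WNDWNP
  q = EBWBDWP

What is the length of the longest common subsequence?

4

Let dp[i][j] be the LCS length of the first i characters of p and the first j characters of q. dp[i][j] = dp[i-1][j-1]+1 when the i-th and j-th characters match, else max(dp[i-1][j], dp[i][j-1]).
    ·  E  B  W  B  D  W  P
 ·  0  0  0  0  0  0  0  0
 W  0  0  0  1  1  1  1  1
 N  0  0  0  1  1  1  1  1
 D  0  0  0  1  1  2  2  2
 W  0  0  0  1  1  2  3  3
 N  0  0  0  1  1  2  3  3
 P  0  0  0  1  1  2  3  4
dp[6][7] = 4. One LCS (by backtracking along matches): WDWP.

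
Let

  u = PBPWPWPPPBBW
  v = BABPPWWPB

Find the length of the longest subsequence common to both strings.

Let dp[i][j] be the LCS length of the first i characters of u and the first j characters of v. dp[i][j] = dp[i-1][j-1]+1 when the i-th and j-th characters match, else max(dp[i-1][j], dp[i][j-1]).
    ·  B  A  B  P  P  W  W  P  B
 ·  0  0  0  0  0  0  0  0  0  0
 P  0  0  0  0  1  1  1  1  1  1
 B  0  1  1  1  1  1  1  1  1  2
 P  0  1  1  1  2  2  2  2  2  2
 W  0  1  1  1  2  2  3  3  3  3
 P  0  1  1  1  2  3  3  3  4  4
 W  0  1  1  1  2  3  4  4  4  4
 P  0  1  1  1  2  3  4  4  5  5
 P  0  1  1  1  2  3  4  4  5  5
 P  0  1  1  1  2  3  4  4  5  5
 B  0  1  1  2  2  3  4  4  5  6
 B  0  1  1  2  2  3  4  4  5  6
 W  0  1  1  2  2  3  4  5  5  6
dp[12][9] = 6. One LCS (by backtracking along matches): PPWWPB.

6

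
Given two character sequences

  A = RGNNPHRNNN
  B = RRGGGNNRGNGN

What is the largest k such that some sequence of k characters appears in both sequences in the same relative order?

Taking R [1,2]; then G [2,5]; then N [3,6]; then N [4,7]; then R [7,8]; then N [8,10]; then N [10,12] gives a common subsequence of length 7, and the DP table's final entry dp[10][12] is also 7, so no common subsequence is longer.

7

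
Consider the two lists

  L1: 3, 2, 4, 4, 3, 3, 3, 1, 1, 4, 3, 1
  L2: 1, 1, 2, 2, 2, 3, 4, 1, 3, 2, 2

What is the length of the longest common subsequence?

One common subsequence of length 4: 3 [1,6] → 4 [4,7] → 1 [9,8] → 3 [11,9]. Since dp[12][11] = 4, nothing longer is possible.

4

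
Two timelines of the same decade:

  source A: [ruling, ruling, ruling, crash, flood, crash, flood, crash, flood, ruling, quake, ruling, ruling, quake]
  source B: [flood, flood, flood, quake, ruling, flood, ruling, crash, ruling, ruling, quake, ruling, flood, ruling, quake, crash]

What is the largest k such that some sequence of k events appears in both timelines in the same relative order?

8

One common subsequence of length 8: ruling at source A[1]=source B[5] → ruling at source A[2]=source B[7] → ruling at source A[3]=source B[9] → ruling at source A[10]=source B[10] → quake at source A[11]=source B[11] → ruling at source A[12]=source B[12] → ruling at source A[13]=source B[14] → quake at source A[14]=source B[15], and the DP table's final entry dp[14][16] is also 8, so no common subsequence is longer.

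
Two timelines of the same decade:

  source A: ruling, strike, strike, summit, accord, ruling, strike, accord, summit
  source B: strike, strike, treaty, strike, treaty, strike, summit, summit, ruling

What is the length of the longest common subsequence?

4

Pick strike (source A #2, source B #4), then strike (source A #3, source B #6), then summit (source A #4, source B #8), then ruling (source A #6, source B #9); all 4 events appear in both, in order, and the DP table's final entry dp[9][9] is also 4, so no common subsequence is longer.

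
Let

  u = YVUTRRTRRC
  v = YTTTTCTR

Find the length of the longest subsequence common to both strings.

4

Taking Y [1,1], then T [4,5], then T [7,7], then R [9,8] gives a common subsequence of length 4. Since dp[10][8] = 4, nothing longer is possible.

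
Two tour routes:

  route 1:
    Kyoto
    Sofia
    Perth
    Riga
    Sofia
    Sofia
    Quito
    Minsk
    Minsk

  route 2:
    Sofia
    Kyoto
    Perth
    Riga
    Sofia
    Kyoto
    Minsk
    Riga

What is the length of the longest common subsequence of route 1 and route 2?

5

One common subsequence of length 5: Kyoto (route 1 #1, route 2 #2) → Perth (route 1 #3, route 2 #3) → Riga (route 1 #4, route 2 #4) → Sofia (route 1 #5, route 2 #5) → Minsk (route 1 #8, route 2 #7). Since dp[9][8] = 5, nothing longer is possible.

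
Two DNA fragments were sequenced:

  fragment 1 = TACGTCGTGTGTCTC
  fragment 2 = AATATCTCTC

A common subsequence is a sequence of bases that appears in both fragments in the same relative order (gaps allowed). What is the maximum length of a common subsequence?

Taking T [1,3]; then A [2,4]; then T [5,5]; then C [6,6]; then T [12,7]; then C [13,8]; then T [14,9]; then C [15,10] gives a common subsequence of length 8. Since dp[15][10] = 8, nothing longer is possible.

8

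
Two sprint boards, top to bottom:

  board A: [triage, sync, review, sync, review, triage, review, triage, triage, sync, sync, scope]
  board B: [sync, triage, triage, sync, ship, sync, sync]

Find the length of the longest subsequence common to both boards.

5

Taking sync at board A[4]=board B[1], triage at board A[6]=board B[2], triage at board A[8]=board B[3], sync at board A[10]=board B[6], sync at board A[11]=board B[7] gives a common subsequence of length 5. Since dp[12][7] = 5, nothing longer is possible.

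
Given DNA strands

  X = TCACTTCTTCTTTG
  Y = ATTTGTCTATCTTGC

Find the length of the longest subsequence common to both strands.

10

Pick T [1,3], T [5,4], T [6,6], C [7,7], T [8,8], T [9,10], C [10,11], T [12,12], T [13,13], G [14,14]; all 10 bases appear in both, in order. The LCS DP gives dp[14][15] = 10, so this is optimal.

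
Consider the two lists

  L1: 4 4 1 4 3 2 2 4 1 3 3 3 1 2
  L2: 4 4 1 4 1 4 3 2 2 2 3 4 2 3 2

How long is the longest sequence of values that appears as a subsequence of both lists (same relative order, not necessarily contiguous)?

Match 4 (L1 #1, L2 #2) → 4 (L1 #2, L2 #4) → 1 (L1 #3, L2 #5) → 4 (L1 #4, L2 #6) → 3 (L1 #5, L2 #7) → 2 (L1 #6, L2 #9) → 2 (L1 #7, L2 #10) → 4 (L1 #8, L2 #12) → 3 (L1 #12, L2 #14) → 2 (L1 #14, L2 #15) — 10 values in the same relative order in both. Since dp[14][15] = 10, nothing longer is possible.

10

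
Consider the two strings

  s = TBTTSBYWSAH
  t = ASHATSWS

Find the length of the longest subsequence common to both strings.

Pick T at s[4]=t[5] → S at s[5]=t[6] → W at s[8]=t[7] → S at s[9]=t[8]; all 4 characters appear in both, in order. dp[11][8] = 4 confirms this is the maximum.

4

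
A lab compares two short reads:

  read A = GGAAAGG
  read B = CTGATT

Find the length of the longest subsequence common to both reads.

2

Let dp[i][j] be the LCS length of the first i bases of read A and the first j bases of read B. dp[i][j] = dp[i-1][j-1]+1 when the i-th and j-th bases match, else max(dp[i-1][j], dp[i][j-1]).
    ·  C  T  G  A  T  T
 ·  0  0  0  0  0  0  0
 G  0  0  0  1  1  1  1
 G  0  0  0  1  1  1  1
 A  0  0  0  1  2  2  2
 A  0  0  0  1  2  2  2
 A  0  0  0  1  2  2  2
 G  0  0  0  1  2  2  2
 G  0  0  0  1  2  2  2
dp[7][6] = 2. One LCS (by backtracking along matches): GA.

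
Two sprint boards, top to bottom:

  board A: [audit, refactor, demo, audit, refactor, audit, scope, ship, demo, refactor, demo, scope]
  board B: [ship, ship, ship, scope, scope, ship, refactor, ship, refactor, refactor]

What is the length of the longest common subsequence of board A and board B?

3

Match refactor at board A[2]=board B[7] → refactor at board A[5]=board B[9] → refactor at board A[10]=board B[10] — 3 tasks in the same relative order in both, and the DP table's final entry dp[12][10] is also 3, so no common subsequence is longer.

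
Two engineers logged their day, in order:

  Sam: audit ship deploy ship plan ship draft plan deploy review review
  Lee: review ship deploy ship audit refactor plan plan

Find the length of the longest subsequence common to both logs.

Pick ship [2,2], then deploy [3,3], then ship [4,4], then plan [5,7], then plan [8,8]; all 5 tasks appear in both, in order. dp[11][8] = 5 confirms this is the maximum.

5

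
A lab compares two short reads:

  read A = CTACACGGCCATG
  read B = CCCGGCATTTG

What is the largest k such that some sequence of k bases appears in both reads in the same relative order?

Let dp[i][j] be the LCS length of the first i bases of read A and the first j bases of read B. dp[i][j] = dp[i-1][j-1]+1 when the i-th and j-th bases match, else max(dp[i-1][j], dp[i][j-1]).
    ·  C  C  C  G  G  C  A  T  T  T  G
 ·  0  0  0  0  0  0  0  0  0  0  0  0
 C  0  1  1  1  1  1  1  1  1  1  1  1
 T  0  1  1  1  1  1  1  1  2  2  2  2
 A  0  1  1  1  1  1  1  2  2  2  2  2
 C  0  1  2  2  2  2  2  2  2  2  2  2
 A  0  1  2  2  2  2  2  3  3  3  3  3
 C  0  1  2  3  3  3  3  3  3  3  3  3
 G  0  1  2  3  4  4  4  4  4  4  4  4
 G  0  1  2  3  4  5  5  5  5  5  5  5
 C  0  1  2  3  4  5  6  6  6  6  6  6
 C  0  1  2  3  4  5  6  6  6  6  6  6
 A  0  1  2  3  4  5  6  7  7  7  7  7
 T  0  1  2  3  4  5  6  7  8  8  8  8
 G  0  1  2  3  4  5  6  7  8  8  8  9
dp[13][11] = 9. One LCS (by backtracking along matches): CCCGGCATG.

9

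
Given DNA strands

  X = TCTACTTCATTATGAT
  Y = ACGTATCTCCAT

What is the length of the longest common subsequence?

One common subsequence of length 8: C (X #2, Y #2), T (X #3, Y #4), A (X #4, Y #5), C (X #5, Y #7), T (X #6, Y #8), C (X #8, Y #10), A (X #15, Y #11), T (X #16, Y #12). dp[16][12] = 8 confirms this is the maximum.

8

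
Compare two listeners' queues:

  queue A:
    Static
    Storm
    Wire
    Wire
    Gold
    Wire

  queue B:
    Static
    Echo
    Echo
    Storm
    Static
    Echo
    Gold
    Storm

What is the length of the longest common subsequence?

3

Taking Static [1,1]; then Storm [2,4]; then Gold [5,7] gives a common subsequence of length 3. The LCS DP gives dp[6][8] = 3, so this is optimal.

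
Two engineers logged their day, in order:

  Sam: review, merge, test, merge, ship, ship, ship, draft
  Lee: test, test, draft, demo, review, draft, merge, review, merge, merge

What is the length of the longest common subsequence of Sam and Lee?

Taking review at Sam[1]=Lee[8], then merge at Sam[2]=Lee[9], then merge at Sam[4]=Lee[10] gives a common subsequence of length 3. Since dp[8][10] = 3, nothing longer is possible.

3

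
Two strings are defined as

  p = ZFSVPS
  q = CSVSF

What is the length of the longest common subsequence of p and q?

3

Let dp[i][j] be the LCS length of the first i characters of p and the first j characters of q. dp[i][j] = dp[i-1][j-1]+1 when the i-th and j-th characters match, else max(dp[i-1][j], dp[i][j-1]).
    ·  C  S  V  S  F
 ·  0  0  0  0  0  0
 Z  0  0  0  0  0  0
 F  0  0  0  0  0  1
 S  0  0  1  1  1  1
 V  0  0  1  2  2  2
 P  0  0  1  2  2  2
 S  0  0  1  2  3  3
dp[6][5] = 3. One LCS (by backtracking along matches): SVS.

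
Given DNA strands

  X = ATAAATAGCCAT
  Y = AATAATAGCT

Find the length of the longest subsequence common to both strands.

One common subsequence of length 9: A (X #1, Y #2), T (X #2, Y #3), A (X #4, Y #4), A (X #5, Y #5), T (X #6, Y #6), A (X #7, Y #7), G (X #8, Y #8), C (X #10, Y #9), T (X #12, Y #10). dp[12][10] = 9 confirms this is the maximum.

9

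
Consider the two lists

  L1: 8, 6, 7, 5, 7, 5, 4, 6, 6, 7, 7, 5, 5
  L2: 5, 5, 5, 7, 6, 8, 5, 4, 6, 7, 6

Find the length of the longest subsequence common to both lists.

6

Let dp[i][j] be the LCS length of the first i values of L1 and the first j values of L2. dp[i][j] = dp[i-1][j-1]+1 when the i-th and j-th values match, else max(dp[i-1][j], dp[i][j-1]).
    ·  5  5  5  7  6  8  5  4  6  7  6
 ·  0  0  0  0  0  0  0  0  0  0  0  0
 8  0  0  0  0  0  0  1  1  1  1  1  1
 6  0  0  0  0  0  1  1  1  1  2  2  2
 7  0  0  0  0  1  1  1  1  1  2  3  3
 5  0  1  1  1  1  1  1  2  2  2  3  3
 7  0  1  1  1  2  2  2  2  2  2  3  3
 5  0  1  2  2  2  2  2  3  3  3  3  3
 4  0  1  2  2  2  2  2  3  4  4  4  4
 6  0  1  2  2  2  3  3  3  4  5  5  5
 6  0  1  2  2  2  3  3  3  4  5  5  6
 7  0  1  2  2  3  3  3  3  4  5  6  6
 7  0  1  2  2  3  3  3  3  4  5  6  6
 5  0  1  2  3  3  3  3  4  4  5  6  6
 5  0  1  2  3  3  3  3  4  4  5  6  6
dp[13][11] = 6. One LCS (by backtracking along matches): 5, 7, 5, 4, 6, 6.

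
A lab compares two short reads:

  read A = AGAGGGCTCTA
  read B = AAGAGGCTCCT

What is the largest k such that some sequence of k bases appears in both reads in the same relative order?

9

Let dp[i][j] be the LCS length of the first i bases of read A and the first j bases of read B. dp[i][j] = dp[i-1][j-1]+1 when the i-th and j-th bases match, else max(dp[i-1][j], dp[i][j-1]).
    ·  A  A  G  A  G  G  C  T  C  C  T
 ·  0  0  0  0  0  0  0  0  0  0  0  0
 A  0  1  1  1  1  1  1  1  1  1  1  1
 G  0  1  1  2  2  2  2  2  2  2  2  2
 A  0  1  2  2  3  3  3  3  3  3  3  3
 G  0  1  2  3  3  4  4  4  4  4  4  4
 G  0  1  2  3  3  4  5  5  5  5  5  5
 G  0  1  2  3  3  4  5  5  5  5  5  5
 C  0  1  2  3  3  4  5  6  6  6  6  6
 T  0  1  2  3  3  4  5  6  7  7  7  7
 C  0  1  2  3  3  4  5  6  7  8  8  8
 T  0  1  2  3  3  4  5  6  7  8  8  9
 A  0  1  2  3  4  4  5  6  7  8  8  9
dp[11][11] = 9. One LCS (by backtracking along matches): AGAGGCTCT.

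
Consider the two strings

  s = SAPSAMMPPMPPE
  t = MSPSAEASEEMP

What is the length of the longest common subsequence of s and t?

Match S at s[1]=t[2]; then P at s[3]=t[3]; then S at s[4]=t[4]; then A at s[5]=t[7]; then M at s[10]=t[11]; then P at s[12]=t[12] — 6 characters in the same relative order in both, and the DP table's final entry dp[13][12] is also 6, so no common subsequence is longer.

6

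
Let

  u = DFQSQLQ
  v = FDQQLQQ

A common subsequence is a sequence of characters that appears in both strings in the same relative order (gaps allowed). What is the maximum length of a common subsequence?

5

Let dp[i][j] be the LCS length of the first i characters of u and the first j characters of v. dp[i][j] = dp[i-1][j-1]+1 when the i-th and j-th characters match, else max(dp[i-1][j], dp[i][j-1]).
    ·  F  D  Q  Q  L  Q  Q
 ·  0  0  0  0  0  0  0  0
 D  0  0  1  1  1  1  1  1
 F  0  1  1  1  1  1  1  1
 Q  0  1  1  2  2  2  2  2
 S  0  1  1  2  2  2  2  2
 Q  0  1  1  2  3  3  3  3
 L  0  1  1  2  3  4  4  4
 Q  0  1  1  2  3  4  5  5
dp[7][7] = 5. One LCS (by backtracking along matches): DQQLQ.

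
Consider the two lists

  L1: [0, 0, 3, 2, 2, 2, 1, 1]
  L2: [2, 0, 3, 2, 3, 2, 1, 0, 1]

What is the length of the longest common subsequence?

6

Let dp[i][j] be the LCS length of the first i values of L1 and the first j values of L2. dp[i][j] = dp[i-1][j-1]+1 when the i-th and j-th values match, else max(dp[i-1][j], dp[i][j-1]).
    ·  2  0  3  2  3  2  1  0  1
 ·  0  0  0  0  0  0  0  0  0  0
 0  0  0  1  1  1  1  1  1  1  1
 0  0  0  1  1  1  1  1  1  2  2
 3  0  0  1  2  2  2  2  2  2  2
 2  0  1  1  2  3  3  3  3  3  3
 2  0  1  1  2  3  3  4  4  4  4
 2  0  1  1  2  3  3  4  4  4  4
 1  0  1  1  2  3  3  4  5  5  5
 1  0  1  1  2  3  3  4  5  5  6
dp[8][9] = 6. One LCS (by backtracking along matches): 0, 3, 2, 2, 1, 1.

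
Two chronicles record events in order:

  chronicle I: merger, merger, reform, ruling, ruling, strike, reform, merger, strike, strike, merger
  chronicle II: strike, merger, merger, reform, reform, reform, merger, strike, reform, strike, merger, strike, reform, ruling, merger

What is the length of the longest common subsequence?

8

Pick merger (chronicle I #1, chronicle II #2); then merger (chronicle I #2, chronicle II #3); then reform (chronicle I #3, chronicle II #6); then strike (chronicle I #6, chronicle II #8); then reform (chronicle I #7, chronicle II #9); then merger (chronicle I #8, chronicle II #11); then strike (chronicle I #9, chronicle II #12); then merger (chronicle I #11, chronicle II #15); all 8 events appear in both, in order, and the DP table's final entry dp[11][15] is also 8, so no common subsequence is longer.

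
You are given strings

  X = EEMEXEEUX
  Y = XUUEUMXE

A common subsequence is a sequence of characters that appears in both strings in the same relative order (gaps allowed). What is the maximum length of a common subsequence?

Let dp[i][j] be the LCS length of the first i characters of X and the first j characters of Y. dp[i][j] = dp[i-1][j-1]+1 when the i-th and j-th characters match, else max(dp[i-1][j], dp[i][j-1]).
    ·  X  U  U  E  U  M  X  E
 ·  0  0  0  0  0  0  0  0  0
 E  0  0  0  0  1  1  1  1  1
 E  0  0  0  0  1  1  1  1  2
 M  0  0  0  0  1  1  2  2  2
 E  0  0  0  0  1  1  2  2  3
 X  0  1  1  1  1  1  2  3  3
 E  0  1  1  1  2  2  2  3  4
 E  0  1  1  1  2  2  2  3  4
 U  0  1  2  2  2  3  3  3  4
 X  0  1  2  2  2  3  3  4  4
dp[9][8] = 4. One LCS (by backtracking along matches): EMXE.

4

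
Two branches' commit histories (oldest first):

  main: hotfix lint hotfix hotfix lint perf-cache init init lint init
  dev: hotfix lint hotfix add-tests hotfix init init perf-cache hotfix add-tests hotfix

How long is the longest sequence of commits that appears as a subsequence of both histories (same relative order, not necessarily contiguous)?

6

One common subsequence of length 6: hotfix at main[1]=dev[1], lint at main[2]=dev[2], hotfix at main[3]=dev[3], hotfix at main[4]=dev[5], init at main[7]=dev[6], init at main[8]=dev[7]. Since dp[10][11] = 6, nothing longer is possible.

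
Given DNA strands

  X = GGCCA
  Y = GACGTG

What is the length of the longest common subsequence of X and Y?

One common subsequence of length 2: G [1,4], then G [2,6], and the DP table's final entry dp[5][6] is also 2, so no common subsequence is longer.

2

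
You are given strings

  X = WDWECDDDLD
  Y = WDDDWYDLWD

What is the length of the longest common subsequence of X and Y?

Taking W [1,1], D [2,2], D [6,3], D [7,4], D [8,7], L [9,8], D [10,10] gives a common subsequence of length 7. The LCS DP gives dp[10][10] = 7, so this is optimal.

7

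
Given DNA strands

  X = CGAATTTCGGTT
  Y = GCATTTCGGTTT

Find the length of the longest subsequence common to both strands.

10

Let dp[i][j] be the LCS length of the first i bases of X and the first j bases of Y. dp[i][j] = dp[i-1][j-1]+1 when the i-th and j-th bases match, else max(dp[i-1][j], dp[i][j-1]).
    ·  G  C  A  T  T  T  C  G  G  T  T  T
 ·  0  0  0  0  0  0  0  0  0  0  0  0  0
 C  0  0  1  1  1  1  1  1  1  1  1  1  1
 G  0  1  1  1  1  1  1  1  2  2  2  2  2
 A  0  1  1  2  2  2  2  2  2  2  2  2  2
 A  0  1  1  2  2  2  2  2  2  2  2  2  2
 T  0  1  1  2  3  3  3  3  3  3  3  3  3
 T  0  1  1  2  3  4  4  4  4  4  4  4  4
 T  0  1  1  2  3  4  5  5  5  5  5  5  5
 C  0  1  2  2  3  4  5  6  6  6  6  6  6
 G  0  1  2  2  3  4  5  6  7  7  7  7  7
 G  0  1  2  2  3  4  5  6  7  8  8  8  8
 T  0  1  2  2  3  4  5  6  7  8  9  9  9
 T  0  1  2  2  3  4  5  6  7  8  9 10 10
dp[12][12] = 10. One LCS (by backtracking along matches): CATTTCGGTT.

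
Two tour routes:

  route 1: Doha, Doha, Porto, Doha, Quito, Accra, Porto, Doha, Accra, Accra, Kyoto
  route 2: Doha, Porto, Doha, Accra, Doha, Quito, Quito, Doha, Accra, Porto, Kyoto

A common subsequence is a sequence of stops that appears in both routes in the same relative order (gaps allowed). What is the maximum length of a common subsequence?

Match Doha at route 1[1]=route 2[1], Doha at route 1[2]=route 2[3], Doha at route 1[4]=route 2[5], Quito at route 1[5]=route 2[7], Accra at route 1[6]=route 2[9], Porto at route 1[7]=route 2[10], Kyoto at route 1[11]=route 2[11] — 7 stops in the same relative order in both. dp[11][11] = 7 confirms this is the maximum.

7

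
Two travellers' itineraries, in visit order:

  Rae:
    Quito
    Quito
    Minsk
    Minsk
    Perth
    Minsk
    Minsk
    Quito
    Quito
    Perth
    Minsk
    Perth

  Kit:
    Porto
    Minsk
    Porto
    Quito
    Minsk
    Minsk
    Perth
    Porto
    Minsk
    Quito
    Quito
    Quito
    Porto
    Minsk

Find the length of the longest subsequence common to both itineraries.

Pick Quito [2,4], then Minsk [3,5], then Minsk [4,6], then Perth [5,7], then Minsk [6,9], then Quito [8,11], then Quito [9,12], then Minsk [11,14]; all 8 stops appear in both, in order. Since dp[12][14] = 8, nothing longer is possible.

8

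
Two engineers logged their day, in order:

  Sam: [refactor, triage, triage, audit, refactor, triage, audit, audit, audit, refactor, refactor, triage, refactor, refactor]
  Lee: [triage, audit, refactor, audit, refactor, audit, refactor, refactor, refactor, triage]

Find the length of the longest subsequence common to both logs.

8

Match triage [3,1]; then audit [4,2]; then refactor [5,3]; then audit [7,4]; then audit [8,6]; then refactor [10,8]; then refactor [11,9]; then triage [12,10] — 8 tasks in the same relative order in both. The LCS DP gives dp[14][10] = 8, so this is optimal.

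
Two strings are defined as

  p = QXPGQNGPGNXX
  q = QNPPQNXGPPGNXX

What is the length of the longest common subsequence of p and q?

10

Match Q [1,1] → P [3,4] → Q [5,5] → N [6,6] → G [7,8] → P [8,10] → G [9,11] → N [10,12] → X [11,13] → X [12,14] — 10 characters in the same relative order in both. The LCS DP gives dp[12][14] = 10, so this is optimal.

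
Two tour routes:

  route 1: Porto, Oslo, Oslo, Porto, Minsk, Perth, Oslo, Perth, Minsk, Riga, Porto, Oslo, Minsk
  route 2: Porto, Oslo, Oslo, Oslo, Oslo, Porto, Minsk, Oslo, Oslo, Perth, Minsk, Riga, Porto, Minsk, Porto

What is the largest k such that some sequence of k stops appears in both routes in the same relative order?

One common subsequence of length 11: Porto (route 1 #1, route 2 #1); then Oslo (route 1 #2, route 2 #4); then Oslo (route 1 #3, route 2 #5); then Porto (route 1 #4, route 2 #6); then Minsk (route 1 #5, route 2 #7); then Oslo (route 1 #7, route 2 #9); then Perth (route 1 #8, route 2 #10); then Minsk (route 1 #9, route 2 #11); then Riga (route 1 #10, route 2 #12); then Porto (route 1 #11, route 2 #13); then Minsk (route 1 #13, route 2 #14). The LCS DP gives dp[13][15] = 11, so this is optimal.

11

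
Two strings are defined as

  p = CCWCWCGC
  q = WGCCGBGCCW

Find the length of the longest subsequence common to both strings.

One common subsequence of length 5: W (p #3, q #1) → C (p #4, q #3) → C (p #6, q #4) → G (p #7, q #7) → C (p #8, q #9), and the DP table's final entry dp[8][10] is also 5, so no common subsequence is longer.

5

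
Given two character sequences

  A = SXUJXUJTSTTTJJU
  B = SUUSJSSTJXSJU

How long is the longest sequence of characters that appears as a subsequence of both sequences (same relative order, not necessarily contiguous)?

Match S at A[1]=B[1] → U at A[3]=B[2] → U at A[6]=B[3] → J at A[7]=B[5] → S at A[9]=B[7] → T at A[12]=B[8] → J at A[13]=B[9] → J at A[14]=B[12] → U at A[15]=B[13] — 9 characters in the same relative order in both, and the DP table's final entry dp[15][13] is also 9, so no common subsequence is longer.

9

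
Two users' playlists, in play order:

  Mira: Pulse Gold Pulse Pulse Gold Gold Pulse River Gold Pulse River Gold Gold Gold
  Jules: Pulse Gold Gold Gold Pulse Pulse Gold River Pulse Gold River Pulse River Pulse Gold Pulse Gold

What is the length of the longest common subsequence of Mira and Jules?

11

Pick Pulse at Mira[1]=Jules[1] → Gold at Mira[2]=Jules[4] → Pulse at Mira[3]=Jules[5] → Pulse at Mira[4]=Jules[6] → Gold at Mira[5]=Jules[7] → Gold at Mira[6]=Jules[10] → Pulse at Mira[7]=Jules[12] → River at Mira[8]=Jules[13] → Gold at Mira[9]=Jules[15] → Pulse at Mira[10]=Jules[16] → Gold at Mira[14]=Jules[17]; all 11 songs appear in both, in order, and the DP table's final entry dp[14][17] is also 11, so no common subsequence is longer.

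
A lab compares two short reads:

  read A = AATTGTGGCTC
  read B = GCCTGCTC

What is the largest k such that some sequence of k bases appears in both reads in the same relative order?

6

Pick G at read A[5]=read B[1]; then T at read A[6]=read B[4]; then G at read A[8]=read B[5]; then C at read A[9]=read B[6]; then T at read A[10]=read B[7]; then C at read A[11]=read B[8]; all 6 bases appear in both, in order. dp[11][8] = 6 confirms this is the maximum.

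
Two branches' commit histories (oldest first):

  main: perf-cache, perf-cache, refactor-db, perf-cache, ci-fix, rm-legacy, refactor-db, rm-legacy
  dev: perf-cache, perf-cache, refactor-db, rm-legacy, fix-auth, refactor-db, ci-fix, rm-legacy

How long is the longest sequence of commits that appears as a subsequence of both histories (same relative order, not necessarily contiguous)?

6

Taking perf-cache [1,1], then perf-cache [2,2], then refactor-db [3,3], then rm-legacy [6,4], then refactor-db [7,6], then rm-legacy [8,8] gives a common subsequence of length 6. The LCS DP gives dp[8][8] = 6, so this is optimal.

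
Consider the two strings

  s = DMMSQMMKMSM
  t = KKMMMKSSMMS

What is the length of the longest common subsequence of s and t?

6

Let dp[i][j] be the LCS length of the first i characters of s and the first j characters of t. dp[i][j] = dp[i-1][j-1]+1 when the i-th and j-th characters match, else max(dp[i-1][j], dp[i][j-1]).
    ·  K  K  M  M  M  K  S  S  M  M  S
 ·  0  0  0  0  0  0  0  0  0  0  0  0
 D  0  0  0  0  0  0  0  0  0  0  0  0
 M  0  0  0  1  1  1  1  1  1  1  1  1
 M  0  0  0  1  2  2  2  2  2  2  2  2
 S  0  0  0  1  2  2  2  3  3  3  3  3
 Q  0  0  0  1  2  2  2  3  3  3  3  3
 M  0  0  0  1  2  3  3  3  3  4  4  4
 M  0  0  0  1  2  3  3  3  3  4  5  5
 K  0  1  1  1  2  3  4  4  4  4  5  5
 M  0  1  1  2  2  3  4  4  4  5  5  5
 S  0  1  1  2  2  3  4  5  5  5  5  6
 M  0  1  1  2  3  3  4  5  5  6  6  6
dp[11][11] = 6. One LCS (by backtracking along matches): MMSMMS.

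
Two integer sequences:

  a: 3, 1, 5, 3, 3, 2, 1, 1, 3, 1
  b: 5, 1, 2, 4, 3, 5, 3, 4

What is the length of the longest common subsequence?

3

One common subsequence of length 3: 3 [1,5], then 5 [3,6], then 3 [4,7], and the DP table's final entry dp[10][8] is also 3, so no common subsequence is longer.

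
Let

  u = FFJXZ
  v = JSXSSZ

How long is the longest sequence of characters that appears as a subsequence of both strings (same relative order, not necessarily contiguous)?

3

Let dp[i][j] be the LCS length of the first i characters of u and the first j characters of v. dp[i][j] = dp[i-1][j-1]+1 when the i-th and j-th characters match, else max(dp[i-1][j], dp[i][j-1]).
    ·  J  S  X  S  S  Z
 ·  0  0  0  0  0  0  0
 F  0  0  0  0  0  0  0
 F  0  0  0  0  0  0  0
 J  0  1  1  1  1  1  1
 X  0  1  1  2  2  2  2
 Z  0  1  1  2  2  2  3
dp[5][6] = 3. One LCS (by backtracking along matches): JXZ.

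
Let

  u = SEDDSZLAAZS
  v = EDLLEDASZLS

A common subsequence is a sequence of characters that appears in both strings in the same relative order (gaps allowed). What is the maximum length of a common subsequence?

7

Let dp[i][j] be the LCS length of the first i characters of u and the first j characters of v. dp[i][j] = dp[i-1][j-1]+1 when the i-th and j-th characters match, else max(dp[i-1][j], dp[i][j-1]).
    ·  E  D  L  L  E  D  A  S  Z  L  S
 ·  0  0  0  0  0  0  0  0  0  0  0  0
 S  0  0  0  0  0  0  0  0  1  1  1  1
 E  0  1  1  1  1  1  1  1  1  1  1  1
 D  0  1  2  2  2  2  2  2  2  2  2  2
 D  0  1  2  2  2  2  3  3  3  3  3  3
 S  0  1  2  2  2  2  3  3  4  4  4  4
 Z  0  1  2  2  2  2  3  3  4  5  5  5
 L  0  1  2  3  3  3  3  3  4  5  6  6
 A  0  1  2  3  3  3  3  4  4  5  6  6
 A  0  1  2  3  3  3  3  4  4  5  6  6
 Z  0  1  2  3  3  3  3  4  4  5  6  6
 S  0  1  2  3  3  3  3  4  5  5  6  7
dp[11][11] = 7. One LCS (by backtracking along matches): EDDSZLS.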